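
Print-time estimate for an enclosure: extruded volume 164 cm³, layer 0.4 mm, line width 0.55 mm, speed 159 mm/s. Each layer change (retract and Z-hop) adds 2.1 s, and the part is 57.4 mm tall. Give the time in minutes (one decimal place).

Line area: 0.4 × 0.55 → 0.22 mm².
Total extruded path = 164000/0.22 = 745454.5 mm.
Extrusion time = 745454.5 / 159, so 4688.4 s.
Layer count = ceil(57.4 / 0.4) = 144.
Layer-change overhead: 144 × 2.1 → 302.4 s.
Altogether 4688.4 + 302.4 = 4990.8 s, i.e. 83.2 minutes.

83.2 minutes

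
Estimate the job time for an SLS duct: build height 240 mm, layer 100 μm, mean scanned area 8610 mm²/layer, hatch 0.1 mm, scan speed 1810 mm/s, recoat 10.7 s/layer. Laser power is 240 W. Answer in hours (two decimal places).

Layers = ⌈240/0.1⌉ = 2400.
Per-layer scan distance: 8610 / 0.1 → 86100 mm.
Scan time per layer: 86100 / 1810 → 47.5691 s.
Per-layer time: 47.5691 + 10.7 → 58.2691 s.
2400 layers × 58.2691 s/layer = 139845.84 s, i.e. 38.85 hours.

38.85 hours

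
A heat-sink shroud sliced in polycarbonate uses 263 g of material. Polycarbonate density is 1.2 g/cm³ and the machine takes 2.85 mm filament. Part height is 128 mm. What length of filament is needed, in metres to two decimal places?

34.36 m

Volume = 263 g / 1.2 g·cm⁻³ = 219.1667 cm³ = 219166.7 mm³.
Cross-section of 2.85 mm filament: π·(2.85/2)² = 6.3794 mm².
L = V/A = 219166.7/6.3794 = 34355.38 mm → 34.36 m.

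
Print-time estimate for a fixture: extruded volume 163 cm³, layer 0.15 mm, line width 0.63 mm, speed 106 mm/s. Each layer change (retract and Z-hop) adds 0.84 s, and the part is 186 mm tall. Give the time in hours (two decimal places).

4.81 hours

Extrusion cross-section = 0.15 × 0.63, so 0.0945 mm².
Total extruded path = 163000/0.0945 = 1724867.7 mm.
Print-move time: 1724867.7 / 106 → 16272.3 s.
Layer count = ceil(186 / 0.15) = 1240.
Z-hop total: 1240 × 0.84 → 1041.6 s.
Total = 16272.3 + 1041.6 = 17313.9 s = 4.81 hours.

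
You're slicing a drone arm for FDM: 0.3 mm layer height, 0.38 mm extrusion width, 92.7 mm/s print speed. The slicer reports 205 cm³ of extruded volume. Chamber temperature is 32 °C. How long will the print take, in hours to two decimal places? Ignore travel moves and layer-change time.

5.39 hours

Extrusion cross-section = 0.3 × 0.38 = 0.114 mm².
Path length: 205000 mm³ / 0.114 mm² → 1798245.6 mm.
Extrusion time = 1798245.6 / 92.7, so 19398.6 s.
19398.6 s = 5.39 hours.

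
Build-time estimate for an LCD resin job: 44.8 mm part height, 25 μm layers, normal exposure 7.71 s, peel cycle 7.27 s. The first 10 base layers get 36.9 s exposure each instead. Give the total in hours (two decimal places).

Layers = ⌈44.8/0.025⌉ = 1792.
Base layers = 10 × (36.9 + 7.27), so 441.7 s.
Normal layers = 1782 × (7.71 + 7.27), so 26694.36 s.
Total = 441.7 + 26694.36 = 27136.06 s = 7.54 hours.

7.54 hours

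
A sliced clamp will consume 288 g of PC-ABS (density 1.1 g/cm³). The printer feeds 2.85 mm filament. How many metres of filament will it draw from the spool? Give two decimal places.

41.04 m

Extruded volume: 288/1.1 = 261.8182 cm³ (261818.2 mm³).
Cross-section of 2.85 mm filament: π·(2.85/2)² = 6.3794 mm².
L = V/A = 261818.2/6.3794 = 41041.2 mm → 41.04 m.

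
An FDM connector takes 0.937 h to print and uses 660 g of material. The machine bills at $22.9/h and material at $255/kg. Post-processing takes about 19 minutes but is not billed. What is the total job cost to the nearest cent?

Time charge: 22.9 × 0.937 → $21.4573.
Material cost = 255 × 660/1000, so $168.30.
Total = 21.4573 + 168.30 = 189.7573 ≈ $189.76.

$189.76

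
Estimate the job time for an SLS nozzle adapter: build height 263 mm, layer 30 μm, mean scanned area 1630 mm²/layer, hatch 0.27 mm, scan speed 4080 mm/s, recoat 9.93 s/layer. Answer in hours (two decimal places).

27.79 hours

Number of layers: 263 / 0.03 → 8767 (rounded up).
Hatch length per layer = 1630 / 0.27, so 6037 mm.
Laser time per layer = 6037 / 4080, so 1.4797 s.
Time per layer: 1.4797 + 9.93 → 11.4097 s.
Total: 8767 × 11.4097 s = 100028.8399 s → 27.79 hours.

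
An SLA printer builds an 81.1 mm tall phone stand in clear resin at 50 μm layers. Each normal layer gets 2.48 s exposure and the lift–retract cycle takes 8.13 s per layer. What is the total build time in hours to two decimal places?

4.78 hours

Layer count = ceil(81.1 / 0.05) = 1622.
Cycle time = 2.48 + 8.13 = 10.61 s.
Total = 1622 × 10.61 = 17209.42 s = 4.78 hours.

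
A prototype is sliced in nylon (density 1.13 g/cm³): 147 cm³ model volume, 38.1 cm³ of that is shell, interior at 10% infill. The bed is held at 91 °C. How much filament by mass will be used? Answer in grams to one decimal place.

55.4 g

Infill region = 147 − 38.1, so 108.9 cm³.
Deposited infill = 0.10 × 108.9, so 10.89 cm³.
Deposited volume = 38.1 + 10.89, so 48.99 cm³.
Mass = 48.99 × 1.13, so 55.3587 g.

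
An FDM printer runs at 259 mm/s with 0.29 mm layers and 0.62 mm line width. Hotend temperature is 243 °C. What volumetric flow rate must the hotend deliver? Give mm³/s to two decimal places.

46.57

A = 0.29 × 0.62, so 0.1798 mm².
Volumetric flow = 259 × 0.1798 = 46.57 mm³/s.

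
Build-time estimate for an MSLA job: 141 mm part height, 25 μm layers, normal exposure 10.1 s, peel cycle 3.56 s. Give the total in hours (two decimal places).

Layers = ⌈141/0.025⌉ = 5640.
Per-layer time: 10.1 + 3.56 → 13.66 s.
Build time: 5640 × 13.66 s = 77042.4 s, i.e. 21.40 hours.

21.40 hours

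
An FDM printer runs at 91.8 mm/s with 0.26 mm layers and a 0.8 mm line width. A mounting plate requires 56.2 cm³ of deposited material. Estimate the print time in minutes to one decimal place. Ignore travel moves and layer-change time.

49.1 minutes

Extrusion cross-section: 0.26 × 0.8 → 0.208 mm².
Total extruded path = 56200/0.208 = 270192.3 mm.
Print-move time = 270192.3 / 91.8 = 2943.3 s.
2943.3 s = 49.1 minutes.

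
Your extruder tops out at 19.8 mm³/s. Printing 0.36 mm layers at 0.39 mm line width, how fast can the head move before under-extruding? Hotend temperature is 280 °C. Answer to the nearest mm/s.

141 mm/s

A = 0.36 × 0.39 = 0.1404 mm².
v_max = Q/A = 19.8/0.1404 = 141.03 mm/s → 141 mm/s.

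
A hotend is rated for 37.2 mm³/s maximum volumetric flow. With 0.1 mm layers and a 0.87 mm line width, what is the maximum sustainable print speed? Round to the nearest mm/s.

428 mm/s

A = 0.1 × 0.87, so 0.087 mm².
v_max = Q/A = 37.2/0.087 = 427.59 mm/s → 428 mm/s.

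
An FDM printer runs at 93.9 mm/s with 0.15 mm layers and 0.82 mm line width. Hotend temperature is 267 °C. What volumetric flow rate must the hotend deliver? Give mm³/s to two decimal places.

Bead cross-section = 0.15 × 0.82, so 0.123 mm².
Q = v·A = 93.9 × 0.123 = 11.55 mm³/s.

11.55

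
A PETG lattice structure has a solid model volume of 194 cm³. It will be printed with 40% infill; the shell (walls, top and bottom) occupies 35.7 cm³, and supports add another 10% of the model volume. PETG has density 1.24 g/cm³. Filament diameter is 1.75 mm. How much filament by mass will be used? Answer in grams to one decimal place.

Infill region: 194 − 35.7 → 158.3 cm³.
Infill volume = 0.40 × 158.3, so 63.32 cm³.
Support = 0.10 × 194, so 19.4 cm³.
Total extruded = 35.7 + 63.32 + 19.4, so 118.42 cm³.
Mass = 118.42 × 1.24 = 146.8408 g.

146.8 g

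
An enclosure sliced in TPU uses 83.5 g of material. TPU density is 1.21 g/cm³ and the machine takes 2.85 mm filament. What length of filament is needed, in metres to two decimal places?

10.82 m

Extruded volume: 83.5/1.21 = 69.0083 cm³ (69008.3 mm³).
Cross-section of 2.85 mm filament: π·(2.85/2)² = 6.3794 mm².
L = V/A = 69008.3/6.3794 = 10817.37 mm → 10.82 m.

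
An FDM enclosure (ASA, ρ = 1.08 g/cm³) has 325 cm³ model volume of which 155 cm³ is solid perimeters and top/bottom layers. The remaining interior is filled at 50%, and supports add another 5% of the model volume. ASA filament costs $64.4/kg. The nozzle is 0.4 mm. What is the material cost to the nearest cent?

$17.82

Infill region = 325 − 155, so 170 cm³.
Infill deposited: 0.50 × 170 → 85 cm³.
Support: 0.05 × 325 → 16.25 cm³.
Total extruded = 155 + 85 + 16.25, so 256.25 cm³.
Mass = 256.25 × 1.08, so 276.75 g.
Cost = 276.75 g / 1000 × $64.4/kg = $17.82.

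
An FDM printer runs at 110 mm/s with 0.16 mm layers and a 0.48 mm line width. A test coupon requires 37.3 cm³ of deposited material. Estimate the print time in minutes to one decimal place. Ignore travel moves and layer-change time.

Extrusion cross-section: 0.16 × 0.48 → 0.0768 mm².
Total extruded path = 37300/0.0768 = 485677.1 mm.
Time extruding = 485677.1 / 110 = 4415.2 s.
That's 4415.2 s → 73.6 minutes.

73.6 minutes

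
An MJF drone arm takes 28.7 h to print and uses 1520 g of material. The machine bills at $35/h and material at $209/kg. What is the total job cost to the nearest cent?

$1322.18

Time charge = 35 × 28.7 = $1004.50.
Material charge: 209 × 1520/1000 → $317.68.
Job cost: 1004.50 + 317.68 = $1322.18.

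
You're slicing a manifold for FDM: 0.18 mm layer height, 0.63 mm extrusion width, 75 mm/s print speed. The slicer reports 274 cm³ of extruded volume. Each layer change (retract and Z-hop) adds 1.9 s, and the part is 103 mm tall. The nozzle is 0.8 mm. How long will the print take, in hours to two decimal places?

9.25 hours

Extrusion cross-section: 0.18 × 0.63 → 0.1134 mm².
Toolpath length = 274 cm³ / 0.1134 mm² = 274000 / 0.1134 = 2416225.7 mm.
Print-move time = 2416225.7 / 75 = 32216.3 s.
Layer count = ceil(103 / 0.18) = 573.
Non-print overhead = 573 × 1.9, so 1088.7 s.
Total = 32216.3 + 1088.7 = 33305 s = 9.25 hours.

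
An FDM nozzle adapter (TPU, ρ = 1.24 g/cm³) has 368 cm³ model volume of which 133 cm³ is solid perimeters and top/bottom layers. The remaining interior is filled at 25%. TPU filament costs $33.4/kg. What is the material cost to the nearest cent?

Infill region = 368 − 133 = 235 cm³.
Infill deposited = 0.25 × 235 = 58.75 cm³.
Total printed volume: 133 + 58.75 → 191.75 cm³.
Mass: 191.75 × 1.24 → 237.77 g.
At $33.4/kg: 237.77/1000 × 33.4 = $7.94.

$7.94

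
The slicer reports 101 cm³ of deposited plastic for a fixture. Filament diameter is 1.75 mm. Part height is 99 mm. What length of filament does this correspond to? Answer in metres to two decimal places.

41.99 m

Cross-section of 1.75 mm filament: π·(1.75/2)² = 2.4053 mm².
Length = 101 cm³ / 2.4053 mm² = 101000 / 2.4053 = 41990.6 mm = 41.99 m.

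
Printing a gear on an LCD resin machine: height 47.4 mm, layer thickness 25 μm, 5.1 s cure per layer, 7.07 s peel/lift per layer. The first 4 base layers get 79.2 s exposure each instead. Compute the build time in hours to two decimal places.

Number of layers: 47.4 / 0.025 → 1896 (rounded up).
Base layers = 4 × (79.2 + 7.07) = 345.08 s.
Regular layers: 1892 × (5.1 + 7.07) → 23025.64 s.
Sum: 345.08 + 23025.64 = 23370.72 s → 6.49 hours.

6.49 hours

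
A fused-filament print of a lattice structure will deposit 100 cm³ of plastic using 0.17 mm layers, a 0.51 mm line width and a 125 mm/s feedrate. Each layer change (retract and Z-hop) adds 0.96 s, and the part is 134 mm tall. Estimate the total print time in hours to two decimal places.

Line area = 0.17 × 0.51 = 0.0867 mm².
Toolpath length = 100 cm³ / 0.0867 mm² = 100000 / 0.0867 = 1153402.5 mm.
Extrusion time: 1153402.5 / 125 → 9227.2 s.
Layers = ⌈134/0.17⌉ = 789.
Non-print overhead: 789 × 0.96 → 757.44 s.
Altogether 9227.2 + 757.44 = 9984.64 s, i.e. 2.77 hours.

2.77 hours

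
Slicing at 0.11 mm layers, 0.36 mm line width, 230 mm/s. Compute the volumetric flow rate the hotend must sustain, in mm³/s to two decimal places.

Extrusion cross-section: 0.11 × 0.36 → 0.0396 mm².
Volumetric flow = 230 × 0.0396 = 9.11 mm³/s.

9.11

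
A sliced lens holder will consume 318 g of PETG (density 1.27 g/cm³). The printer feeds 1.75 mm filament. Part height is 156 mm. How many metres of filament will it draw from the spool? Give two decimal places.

Extruded volume: 318/1.27 = 250.3937 cm³ (250393.7 mm³).
A = π r² = π × 0.875² = 2.4053 mm².
L = V/A = 250393.7/2.4053 = 104100.82 mm → 104.10 m.

104.10 m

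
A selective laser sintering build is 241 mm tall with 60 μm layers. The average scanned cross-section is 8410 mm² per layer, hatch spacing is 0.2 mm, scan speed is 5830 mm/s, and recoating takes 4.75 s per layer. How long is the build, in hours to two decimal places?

Layer count = ceil(241 / 0.06) = 4017.
Hatch length per layer = 8410 / 0.2, so 42050 mm.
Laser time per layer = 42050 / 5830, so 7.2127 s.
Time per layer: 7.2127 + 4.75 → 11.9627 s.
Build time = 4017 × 11.9627 = 48054.1659 s = 13.35 hours.

13.35 hours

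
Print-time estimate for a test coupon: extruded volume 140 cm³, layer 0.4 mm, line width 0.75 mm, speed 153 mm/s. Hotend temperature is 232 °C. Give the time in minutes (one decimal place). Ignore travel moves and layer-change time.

Bead cross-section = 0.4 × 0.75, so 0.3 mm².
Toolpath length = 140 cm³ / 0.3 mm² = 140000 / 0.3 = 466666.7 mm.
Time extruding = 466666.7 / 153 = 3050.1 s.
3050.1 s = 50.8 minutes.

50.8 minutes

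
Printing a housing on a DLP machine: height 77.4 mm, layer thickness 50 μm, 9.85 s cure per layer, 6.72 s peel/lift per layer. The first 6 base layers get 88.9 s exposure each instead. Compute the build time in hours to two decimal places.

7.26 hours

Number of layers: 77.4 / 0.05 → 1548 (rounded up).
Base layers: 6 × (88.9 + 6.72) → 573.72 s.
Remaining layers = 1542 × (9.85 + 6.72) = 25550.94 s.
Total = 573.72 + 25550.94 = 26124.66 s = 7.26 hours.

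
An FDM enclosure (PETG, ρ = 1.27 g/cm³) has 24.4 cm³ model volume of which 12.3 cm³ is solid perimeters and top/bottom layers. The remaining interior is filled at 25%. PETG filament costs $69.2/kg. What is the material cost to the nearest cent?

Infill region = 24.4 − 12.3, so 12.1 cm³.
Infill volume = 0.25 × 12.1 = 3.025 cm³.
Total extruded = 12.3 + 3.025 = 15.325 cm³.
Mass = 15.325 × 1.27 = 19.46275 g.
At $69.2/kg: 19.46275/1000 × 69.2 = $1.35.

$1.35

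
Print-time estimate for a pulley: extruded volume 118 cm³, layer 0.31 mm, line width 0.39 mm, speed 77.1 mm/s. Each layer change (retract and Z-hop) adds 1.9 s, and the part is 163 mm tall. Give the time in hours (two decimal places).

Line area: 0.31 × 0.39 → 0.1209 mm².
Toolpath length = 118 cm³ / 0.1209 mm² = 118000 / 0.1209 = 976013.2 mm.
Time extruding = 976013.2 / 77.1 = 12659.1 s.
Layers = ⌈163/0.31⌉ = 526.
Z-hop total: 526 × 1.9 → 999.4 s.
Altogether 12659.1 + 999.4 = 13658.5 s, i.e. 3.79 hours.

3.79 hours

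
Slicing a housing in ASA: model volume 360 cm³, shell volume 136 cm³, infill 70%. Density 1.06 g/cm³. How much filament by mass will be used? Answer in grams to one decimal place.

310.4 g

Infill region: 360 − 136 → 224 cm³.
Deposited infill: 0.70 × 224 → 156.8 cm³.
Total extruded = 136 + 156.8 = 292.8 cm³.
Mass = 292.8 × 1.06 = 310.368 g.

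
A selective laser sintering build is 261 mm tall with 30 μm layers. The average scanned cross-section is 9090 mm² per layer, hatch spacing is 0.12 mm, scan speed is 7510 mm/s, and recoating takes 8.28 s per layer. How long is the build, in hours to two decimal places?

Layer count = ceil(261 / 0.03) = 8700.
Scan path per layer = 9090 / 0.12 = 75750 mm.
Laser time per layer = 75750 / 7510 = 10.0866 s.
Time per layer = 10.0866 + 8.28, so 18.3666 s.
Total: 8700 × 18.3666 s = 159789.42 s → 44.39 hours.

44.39 hours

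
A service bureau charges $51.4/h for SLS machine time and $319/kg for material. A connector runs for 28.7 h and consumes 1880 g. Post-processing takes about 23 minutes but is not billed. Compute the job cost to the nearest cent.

$2074.90

Machine-time cost = 51.4 × 28.7 = $1475.18.
Material cost: 319 × 1880/1000 → $599.72.
Total = 1475.18 + 599.72 = $2074.90.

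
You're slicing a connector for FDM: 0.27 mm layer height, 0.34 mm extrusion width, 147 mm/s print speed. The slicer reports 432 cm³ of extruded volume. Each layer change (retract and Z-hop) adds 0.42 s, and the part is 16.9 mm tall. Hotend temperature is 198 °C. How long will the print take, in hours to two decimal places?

Extrusion cross-section = 0.27 × 0.34 = 0.0918 mm².
Toolpath length = 432 cm³ / 0.0918 mm² = 432000 / 0.0918 = 4705882.4 mm.
Time extruding: 4705882.4 / 147 → 32012.8 s.
Number of layers: 16.9 / 0.27 → 63 (rounded up).
Non-print overhead: 63 × 0.42 → 26.46 s.
Total = 32012.8 + 26.46 = 32039.26 s = 8.90 hours.

8.90 hours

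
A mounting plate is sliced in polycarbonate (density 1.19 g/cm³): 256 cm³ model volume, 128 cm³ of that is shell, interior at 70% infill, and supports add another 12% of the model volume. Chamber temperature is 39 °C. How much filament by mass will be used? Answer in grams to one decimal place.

295.5 g

Interior volume = 256 − 128, so 128 cm³.
Infill deposited = 0.70 × 128 = 89.6 cm³.
Support = 0.12 × 256, so 30.72 cm³.
Deposited volume: 128 + 89.6 + 30.72 → 248.32 cm³.
Mass: 248.32 × 1.19 → 295.5008 g.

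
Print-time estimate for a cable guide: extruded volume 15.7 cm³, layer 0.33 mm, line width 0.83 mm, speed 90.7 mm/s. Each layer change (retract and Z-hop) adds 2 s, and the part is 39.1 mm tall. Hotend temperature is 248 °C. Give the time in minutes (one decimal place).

14.5 minutes

Bead cross-section = 0.33 × 0.83, so 0.2739 mm².
Toolpath length = 15.7 cm³ / 0.2739 mm² = 15700 / 0.2739 = 57320.2 mm.
Print-move time = 57320.2 / 90.7, so 632 s.
Layers = ⌈39.1/0.33⌉ = 119.
Non-print overhead = 119 × 2 = 238 s.
Total = 632 + 238 = 870 s = 14.5 minutes.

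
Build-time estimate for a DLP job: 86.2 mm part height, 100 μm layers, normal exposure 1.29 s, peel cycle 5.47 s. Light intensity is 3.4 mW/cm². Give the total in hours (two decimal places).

Layer count = ceil(86.2 / 0.1) = 862.
Cycle time: 1.29 + 5.47 → 6.76 s.
Build time: 862 × 6.76 s = 5827.12 s, i.e. 1.62 hours.

1.62 hours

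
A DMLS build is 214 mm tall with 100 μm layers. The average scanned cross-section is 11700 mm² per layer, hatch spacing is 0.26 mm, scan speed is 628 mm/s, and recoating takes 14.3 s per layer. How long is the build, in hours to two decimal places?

51.10 hours

Layer count = ceil(214 / 0.1) = 2140.
Per-layer scan distance = 11700 / 0.26 = 45000 mm.
Scan time per layer = 45000 / 628, so 71.6561 s.
Per-layer time: 71.6561 + 14.3 → 85.9561 s.
Build time = 2140 × 85.9561 = 183946.054 s = 51.10 hours.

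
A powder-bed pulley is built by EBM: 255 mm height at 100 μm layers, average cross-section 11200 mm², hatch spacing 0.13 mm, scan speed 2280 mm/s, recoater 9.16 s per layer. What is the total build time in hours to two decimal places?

33.25 hours

Layers = ⌈255/0.1⌉ = 2550.
Hatch length per layer: 11200 / 0.13 → 86153.8 mm.
Per-layer scan time: 86153.8 / 2280 → 37.7868 s.
Time per layer = 37.7868 + 9.16, so 46.9468 s.
2550 layers × 46.9468 s/layer = 119714.34 s, i.e. 33.25 hours.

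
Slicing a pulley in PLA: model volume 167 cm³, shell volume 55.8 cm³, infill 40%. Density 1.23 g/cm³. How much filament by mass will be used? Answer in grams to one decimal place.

Interior volume = 167 − 55.8 = 111.2 cm³.
Infill volume = 0.40 × 111.2, so 44.48 cm³.
Deposited volume = 55.8 + 44.48, so 100.28 cm³.
Mass = 100.28 × 1.23, so 123.3444 g.

123.3 g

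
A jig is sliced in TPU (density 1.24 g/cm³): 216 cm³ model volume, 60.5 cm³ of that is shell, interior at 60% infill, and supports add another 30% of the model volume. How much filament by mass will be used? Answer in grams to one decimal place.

Volume inside the shell = 216 − 60.5, so 155.5 cm³.
Infill volume = 0.60 × 155.5, so 93.3 cm³.
Support = 0.30 × 216, so 64.8 cm³.
Total printed volume = 60.5 + 93.3 + 64.8 = 218.6 cm³.
Mass = 218.6 × 1.24 = 271.064 g.

271.1 g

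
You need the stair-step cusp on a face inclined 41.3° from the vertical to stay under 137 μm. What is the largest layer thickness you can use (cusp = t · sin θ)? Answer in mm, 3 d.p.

0.208 mm

t = h_c / sin θ = 0.137 / 0.6600 = 0.208 mm.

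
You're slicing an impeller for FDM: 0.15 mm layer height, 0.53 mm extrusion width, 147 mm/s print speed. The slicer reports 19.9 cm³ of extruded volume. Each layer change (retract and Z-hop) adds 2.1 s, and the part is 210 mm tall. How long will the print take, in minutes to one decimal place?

Extrusion cross-section: 0.15 × 0.53 → 0.0795 mm².
Path length: 19900 mm³ / 0.0795 mm² → 250314.5 mm.
Extrusion time: 250314.5 / 147 → 1702.8 s.
Number of layers: 210 / 0.15 → 1400 (rounded up).
Non-print overhead = 1400 × 2.1 = 2940 s.
Total = 1702.8 + 2940 = 4642.8 s = 77.4 minutes.

77.4 minutes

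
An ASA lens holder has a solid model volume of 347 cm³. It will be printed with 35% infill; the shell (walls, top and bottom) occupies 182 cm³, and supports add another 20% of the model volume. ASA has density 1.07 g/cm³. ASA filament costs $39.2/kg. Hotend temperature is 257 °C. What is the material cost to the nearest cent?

$12.97

Interior volume = 347 − 182, so 165 cm³.
Infill volume: 0.35 × 165 → 57.75 cm³.
Support = 0.20 × 347 = 69.4 cm³.
Deposited volume = 182 + 57.75 + 69.4 = 309.15 cm³.
Mass = 309.15 × 1.07 = 330.7905 g.
At $39.2/kg: 330.7905/1000 × 39.2 = $12.97.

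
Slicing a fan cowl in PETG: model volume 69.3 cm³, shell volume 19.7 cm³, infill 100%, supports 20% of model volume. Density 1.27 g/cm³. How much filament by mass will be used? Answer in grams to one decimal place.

105.6 g

Volume inside the shell = 69.3 − 19.7 = 49.6 cm³.
Deposited infill = 1.00 × 49.6, so 49.6 cm³.
Support = 0.20 × 69.3 = 13.86 cm³.
Total extruded: 19.7 + 49.6 + 13.86 → 83.16 cm³.
Mass = 83.16 × 1.27 = 105.6132 g.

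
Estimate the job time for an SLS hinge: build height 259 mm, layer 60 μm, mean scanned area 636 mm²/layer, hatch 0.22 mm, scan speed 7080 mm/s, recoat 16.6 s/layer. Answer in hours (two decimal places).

20.40 hours

Layer count = ceil(259 / 0.06) = 4317.
Per-layer scan distance = 636 / 0.22 = 2890.9 mm.
Per-layer scan time = 2890.9 / 7080, so 0.4083 s.
Per-layer time = 0.4083 + 16.6 = 17.0083 s.
Build time = 4317 × 17.0083 = 73424.8311 s = 20.40 hours.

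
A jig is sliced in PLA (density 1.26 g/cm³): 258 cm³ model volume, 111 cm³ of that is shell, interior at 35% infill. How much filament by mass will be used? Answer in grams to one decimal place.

204.7 g

Volume inside the shell = 258 − 111 = 147 cm³.
Deposited infill = 0.35 × 147, so 51.45 cm³.
Deposited volume = 111 + 51.45, so 162.45 cm³.
Mass = 162.45 × 1.26 = 204.687 g.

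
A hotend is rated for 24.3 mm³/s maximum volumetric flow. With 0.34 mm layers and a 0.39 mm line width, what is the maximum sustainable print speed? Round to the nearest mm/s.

Bead cross-section = 0.34 × 0.39 = 0.1326 mm².
v_max = Q/A = 24.3/0.1326 = 183.26 mm/s → 183 mm/s.

183 mm/s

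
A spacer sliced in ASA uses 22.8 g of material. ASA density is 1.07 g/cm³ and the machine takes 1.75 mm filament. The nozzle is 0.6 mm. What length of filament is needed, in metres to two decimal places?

8.86 m

Extruded volume: 22.8/1.07 = 21.3084 cm³ (21308.4 mm³).
A = π r² = π × 0.875² = 2.4053 mm².
L = V/A = 21308.4/2.4053 = 8858.94 mm → 8.86 m.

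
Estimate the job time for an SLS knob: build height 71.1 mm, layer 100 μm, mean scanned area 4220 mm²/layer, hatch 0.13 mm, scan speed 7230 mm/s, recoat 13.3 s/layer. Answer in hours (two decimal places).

3.51 hours

Layers = ⌈71.1/0.1⌉ = 711.
Per-layer scan distance = 4220 / 0.13 = 32461.5 mm.
Per-layer scan time: 32461.5 / 7230 → 4.4898 s.
Layer cycle = 4.4898 + 13.3 = 17.7898 s.
711 layers × 17.7898 s/layer = 12648.5478 s, i.e. 3.51 hours.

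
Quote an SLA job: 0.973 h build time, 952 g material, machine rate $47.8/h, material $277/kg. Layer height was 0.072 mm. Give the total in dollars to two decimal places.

$310.21

Machine-time cost = 47.8 × 0.973 = $46.5094.
Material cost: 277 × 952/1000 → $263.704.
Total = 46.5094 + 263.704 = 310.2134 ≈ $310.21.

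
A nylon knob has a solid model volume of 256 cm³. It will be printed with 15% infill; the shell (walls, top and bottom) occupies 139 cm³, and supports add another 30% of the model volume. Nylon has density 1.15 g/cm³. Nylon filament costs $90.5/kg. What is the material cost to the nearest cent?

Interior volume = 256 − 139 = 117 cm³.
Infill deposited = 0.15 × 117 = 17.55 cm³.
Support: 0.30 × 256 → 76.8 cm³.
Total extruded: 139 + 17.55 + 76.8 → 233.35 cm³.
Mass = 233.35 × 1.15, so 268.3525 g.
At $90.5/kg: 268.3525/1000 × 90.5 = $24.29.

$24.29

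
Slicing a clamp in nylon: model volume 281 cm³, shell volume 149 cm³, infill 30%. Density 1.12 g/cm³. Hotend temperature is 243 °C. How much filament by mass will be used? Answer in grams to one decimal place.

Infill region = 281 − 149, so 132 cm³.
Infill deposited = 0.30 × 132, so 39.6 cm³.
Total extruded = 149 + 39.6 = 188.6 cm³.
Mass = 188.6 × 1.12 = 211.232 g.

211.2 g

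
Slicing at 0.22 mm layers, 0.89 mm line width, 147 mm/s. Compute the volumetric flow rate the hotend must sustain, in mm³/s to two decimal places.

A: 0.22 × 0.89 → 0.1958 mm².
Q = v·A = 147 × 0.1958 = 28.78 mm³/s.

28.78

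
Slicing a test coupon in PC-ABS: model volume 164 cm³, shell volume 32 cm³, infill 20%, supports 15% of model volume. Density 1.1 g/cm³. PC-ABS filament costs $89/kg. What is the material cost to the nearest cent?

Volume inside the shell = 164 − 32 = 132 cm³.
Deposited infill = 0.20 × 132 = 26.4 cm³.
Support: 0.15 × 164 → 24.6 cm³.
Deposited volume: 32 + 26.4 + 24.6 → 83 cm³.
Mass = 83 × 1.1 = 91.3 g.
At $89/kg: 91.3/1000 × 89 = $8.13.

$8.13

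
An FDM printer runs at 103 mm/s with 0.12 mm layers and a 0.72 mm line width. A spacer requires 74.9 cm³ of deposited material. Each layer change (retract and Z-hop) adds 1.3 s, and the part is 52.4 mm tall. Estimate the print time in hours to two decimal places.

Line area = 0.12 × 0.72 = 0.0864 mm².
Total extruded path = 74900/0.0864 = 866898.1 mm.
Print-move time = 866898.1 / 103 = 8416.5 s.
Number of layers: 52.4 / 0.12 → 437 (rounded up).
Z-hop total: 437 × 1.3 → 568.1 s.
Total = 8416.5 + 568.1 = 8984.6 s = 2.50 hours.

2.50 hours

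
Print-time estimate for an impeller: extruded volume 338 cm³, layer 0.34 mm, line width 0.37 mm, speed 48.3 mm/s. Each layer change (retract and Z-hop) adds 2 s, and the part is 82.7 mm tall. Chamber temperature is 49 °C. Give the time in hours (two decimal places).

Extrusion cross-section: 0.34 × 0.37 → 0.1258 mm².
Toolpath length = 338 cm³ / 0.1258 mm² = 338000 / 0.1258 = 2686804.5 mm.
Extrusion time = 2686804.5 / 48.3, so 55627.4 s.
Number of layers: 82.7 / 0.34 → 244 (rounded up).
Z-hop total: 244 × 2 → 488 s.
Total = 55627.4 + 488 = 56115.4 s = 15.59 hours.

15.59 hours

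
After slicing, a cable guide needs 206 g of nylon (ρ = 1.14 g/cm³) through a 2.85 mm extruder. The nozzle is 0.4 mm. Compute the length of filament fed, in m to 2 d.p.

Extruded volume: 206/1.14 = 180.7018 cm³ (180701.8 mm³).
Cross-section of 2.85 mm filament: π·(2.85/2)² = 6.3794 mm².
L = V/A = 180701.8/6.3794 = 28325.83 mm → 28.33 m.

28.33 m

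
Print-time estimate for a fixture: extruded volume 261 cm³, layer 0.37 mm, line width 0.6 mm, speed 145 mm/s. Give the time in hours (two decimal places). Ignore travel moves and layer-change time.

2.25 hours

Line area: 0.37 × 0.6 → 0.222 mm².
Toolpath length = 261 cm³ / 0.222 mm² = 261000 / 0.222 = 1175675.7 mm.
Time extruding = 1175675.7 / 145, so 8108.1 s.
8108.1 s = 2.25 hours.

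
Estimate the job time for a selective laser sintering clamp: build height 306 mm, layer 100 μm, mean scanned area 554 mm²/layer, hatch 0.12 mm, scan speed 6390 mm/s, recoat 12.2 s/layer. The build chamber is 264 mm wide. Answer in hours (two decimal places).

10.98 hours

Layer count = ceil(306 / 0.1) = 3060.
Scan path per layer: 554 / 0.12 → 4616.7 mm.
Laser time per layer = 4616.7 / 6390, so 0.7225 s.
Per-layer time = 0.7225 + 12.2 = 12.9225 s.
Total: 3060 × 12.9225 s = 39542.85 s → 10.98 hours.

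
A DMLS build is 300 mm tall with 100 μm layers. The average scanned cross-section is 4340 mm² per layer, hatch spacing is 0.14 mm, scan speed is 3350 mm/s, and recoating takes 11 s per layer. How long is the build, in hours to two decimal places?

Layers = ⌈300/0.1⌉ = 3000.
Scan path per layer: 4340 / 0.14 → 31000 mm.
Scan time per layer: 31000 / 3350 → 9.2537 s.
Per-layer time: 9.2537 + 11 → 20.2537 s.
Total: 3000 × 20.2537 s = 60761.1 s → 16.88 hours.

16.88 hours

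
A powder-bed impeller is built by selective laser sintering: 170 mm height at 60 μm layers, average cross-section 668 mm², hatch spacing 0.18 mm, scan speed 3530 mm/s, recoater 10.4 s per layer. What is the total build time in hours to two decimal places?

Number of layers: 170 / 0.06 → 2834 (rounded up).
Per-layer scan distance: 668 / 0.18 → 3711.1 mm.
Laser time per layer = 3711.1 / 3530 = 1.0513 s.
Layer cycle = 1.0513 + 10.4, so 11.4513 s.
2834 layers × 11.4513 s/layer = 32452.9842 s, i.e. 9.01 hours.

9.01 hours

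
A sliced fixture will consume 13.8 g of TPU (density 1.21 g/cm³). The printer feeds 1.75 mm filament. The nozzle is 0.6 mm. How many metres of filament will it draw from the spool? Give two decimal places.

4.74 m

Extruded volume: 13.8/1.21 = 11.405 cm³ (11405 mm³).
A = π r² = π × 0.875² = 2.4053 mm².
Length = 11405 / 2.4053 = 4741.61 mm = 4.74 m.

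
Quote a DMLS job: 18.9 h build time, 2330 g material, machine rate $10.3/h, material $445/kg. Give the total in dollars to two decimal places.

Machine-time cost = 10.3 × 18.9 = $194.67.
Material charge = 445 × 2330/1000 = $1036.85.
Job cost: 194.67 + 1036.85 = $1231.52.

$1231.52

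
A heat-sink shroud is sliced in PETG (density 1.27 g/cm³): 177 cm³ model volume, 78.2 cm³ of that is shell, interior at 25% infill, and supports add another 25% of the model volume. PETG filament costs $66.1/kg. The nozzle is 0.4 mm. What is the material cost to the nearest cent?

$12.35

Interior volume: 177 − 78.2 → 98.8 cm³.
Deposited infill = 0.25 × 98.8 = 24.7 cm³.
Support: 0.25 × 177 → 44.25 cm³.
Total extruded = 78.2 + 24.7 + 44.25 = 147.15 cm³.
Mass: 147.15 × 1.27 → 186.8805 g.
Cost = 186.8805 g / 1000 × $66.1/kg = $12.35.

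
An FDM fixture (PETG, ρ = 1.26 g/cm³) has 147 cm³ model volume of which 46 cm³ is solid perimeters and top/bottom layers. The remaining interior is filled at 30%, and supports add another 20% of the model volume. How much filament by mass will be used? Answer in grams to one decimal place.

133.2 g

Infill region: 147 − 46 → 101 cm³.
Deposited infill: 0.30 × 101 → 30.3 cm³.
Support: 0.20 × 147 → 29.4 cm³.
Deposited volume = 46 + 30.3 + 29.4, so 105.7 cm³.
Mass = 105.7 × 1.26 = 133.182 g.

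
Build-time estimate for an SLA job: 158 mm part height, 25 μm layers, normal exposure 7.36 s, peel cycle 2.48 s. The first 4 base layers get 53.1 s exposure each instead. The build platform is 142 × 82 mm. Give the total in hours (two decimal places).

Number of layers: 158 / 0.025 → 6320 (rounded up).
Base layers = 4 × (53.1 + 2.48) = 222.32 s.
Remaining layers = 6316 × (7.36 + 2.48) = 62149.44 s.
Sum: 222.32 + 62149.44 = 62371.76 s → 17.33 hours.

17.33 hours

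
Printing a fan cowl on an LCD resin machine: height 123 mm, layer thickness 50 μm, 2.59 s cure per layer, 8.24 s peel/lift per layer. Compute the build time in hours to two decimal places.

Number of layers: 123 / 0.05 → 2460 (rounded up).
Per-layer time = 2.59 + 8.24 = 10.83 s.
Build time: 2460 × 10.83 s = 26641.8 s, i.e. 7.40 hours.

7.40 hours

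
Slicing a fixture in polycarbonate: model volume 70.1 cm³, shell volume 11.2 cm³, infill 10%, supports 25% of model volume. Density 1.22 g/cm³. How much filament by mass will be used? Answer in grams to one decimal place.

Infill region = 70.1 − 11.2, so 58.9 cm³.
Infill volume = 0.10 × 58.9, so 5.89 cm³.
Support = 0.25 × 70.1 = 17.525 cm³.
Total printed volume = 11.2 + 5.89 + 17.525, so 34.615 cm³.
Mass = 34.615 × 1.22, so 42.2303 g.

42.2 g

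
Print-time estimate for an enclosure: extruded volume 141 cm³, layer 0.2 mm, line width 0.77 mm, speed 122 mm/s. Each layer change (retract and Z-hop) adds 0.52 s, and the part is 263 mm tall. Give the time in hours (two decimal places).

Bead cross-section = 0.2 × 0.77, so 0.154 mm².
Path length: 141000 mm³ / 0.154 mm² → 915584.4 mm.
Extrusion time = 915584.4 / 122, so 7504.8 s.
Number of layers: 263 / 0.2 → 1315 (rounded up).
Layer-change overhead = 1315 × 0.52 = 683.8 s.
Altogether 7504.8 + 683.8 = 8188.6 s, i.e. 2.27 hours.

2.27 hours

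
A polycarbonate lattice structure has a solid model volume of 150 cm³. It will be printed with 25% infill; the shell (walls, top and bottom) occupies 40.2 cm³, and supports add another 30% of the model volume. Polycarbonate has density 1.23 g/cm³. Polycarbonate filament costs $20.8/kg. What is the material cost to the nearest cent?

Interior volume = 150 − 40.2 = 109.8 cm³.
Infill deposited = 0.25 × 109.8, so 27.45 cm³.
Support = 0.30 × 150 = 45 cm³.
Total extruded = 40.2 + 27.45 + 45, so 112.65 cm³.
Mass = 112.65 × 1.23 = 138.5595 g.
Cost = 138.5595 g / 1000 × $20.8/kg = $2.88.

$2.88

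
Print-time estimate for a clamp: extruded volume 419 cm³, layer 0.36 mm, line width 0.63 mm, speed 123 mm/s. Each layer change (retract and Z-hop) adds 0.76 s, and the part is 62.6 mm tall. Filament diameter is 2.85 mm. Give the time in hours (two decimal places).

4.21 hours

Extrusion cross-section = 0.36 × 0.63, so 0.2268 mm².
Path length: 419000 mm³ / 0.2268 mm² → 1847442.7 mm.
Time extruding = 1847442.7 / 123 = 15019.9 s.
Layers = ⌈62.6/0.36⌉ = 174.
Non-print overhead: 174 × 0.76 → 132.24 s.
Total = 15019.9 + 132.24 = 15152.14 s = 4.21 hours.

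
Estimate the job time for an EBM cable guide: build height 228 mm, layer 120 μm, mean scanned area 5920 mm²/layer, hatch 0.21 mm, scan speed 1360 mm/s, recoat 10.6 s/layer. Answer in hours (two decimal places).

Number of layers: 228 / 0.12 → 1900 (rounded up).
Hatch length per layer = 5920 / 0.21 = 28190.5 mm.
Per-layer scan time: 28190.5 / 1360 → 20.7283 s.
Layer cycle = 20.7283 + 10.6, so 31.3283 s.
Total: 1900 × 31.3283 s = 59523.77 s → 16.53 hours.

16.53 hours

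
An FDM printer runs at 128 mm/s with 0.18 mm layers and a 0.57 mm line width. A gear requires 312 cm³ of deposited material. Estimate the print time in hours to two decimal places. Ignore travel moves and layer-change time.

Extrusion cross-section: 0.18 × 0.57 → 0.1026 mm².
Total extruded path = 312000/0.1026 = 3040935.7 mm.
Time extruding = 3040935.7 / 128, so 23757.3 s.
In the requested units: 23757.3 s = 6.60 hours.

6.60 hours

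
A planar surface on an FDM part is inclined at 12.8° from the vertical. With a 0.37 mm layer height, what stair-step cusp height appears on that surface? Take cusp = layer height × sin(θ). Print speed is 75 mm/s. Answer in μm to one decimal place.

Cusp = layer height × sin(12.8°) = 0.37 × 0.2215 = 0.081955 mm = 82.0 μm.

82.0 μm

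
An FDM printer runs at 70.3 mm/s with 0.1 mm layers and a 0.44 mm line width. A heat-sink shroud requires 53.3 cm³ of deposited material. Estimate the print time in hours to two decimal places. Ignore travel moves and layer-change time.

4.79 hours

Bead cross-section = 0.1 × 0.44 = 0.044 mm².
Toolpath length = 53.3 cm³ / 0.044 mm² = 53300 / 0.044 = 1211363.6 mm.
Print-move time = 1211363.6 / 70.3, so 17231.3 s.
17231.3 s = 4.79 hours.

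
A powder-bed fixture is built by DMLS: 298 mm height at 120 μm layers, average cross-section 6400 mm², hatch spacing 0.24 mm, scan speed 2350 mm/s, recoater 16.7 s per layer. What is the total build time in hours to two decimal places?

Number of layers: 298 / 0.12 → 2484 (rounded up).
Hatch length per layer = 6400 / 0.24, so 26666.7 mm.
Per-layer scan time = 26666.7 / 2350, so 11.3475 s.
Time per layer = 11.3475 + 16.7 = 28.0475 s.
Total: 2484 × 28.0475 s = 69669.99 s → 19.35 hours.

19.35 hours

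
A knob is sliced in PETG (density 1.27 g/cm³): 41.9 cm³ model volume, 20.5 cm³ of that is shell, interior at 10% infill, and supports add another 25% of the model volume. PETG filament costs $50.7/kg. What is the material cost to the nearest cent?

Interior volume = 41.9 − 20.5 = 21.4 cm³.
Deposited infill = 0.10 × 21.4 = 2.14 cm³.
Support = 0.25 × 41.9, so 10.475 cm³.
Deposited volume = 20.5 + 2.14 + 10.475 = 33.115 cm³.
Mass: 33.115 × 1.27 → 42.05605 g.
At $50.7/kg: 42.05605/1000 × 50.7 = $2.13.

$2.13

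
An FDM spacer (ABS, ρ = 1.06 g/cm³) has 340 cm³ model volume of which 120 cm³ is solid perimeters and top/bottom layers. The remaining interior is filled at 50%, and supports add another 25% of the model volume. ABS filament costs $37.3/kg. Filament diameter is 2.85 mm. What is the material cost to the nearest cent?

$12.45

Volume inside the shell = 340 − 120 = 220 cm³.
Deposited infill = 0.50 × 220 = 110 cm³.
Support = 0.25 × 340, so 85 cm³.
Deposited volume = 120 + 110 + 85, so 315 cm³.
Mass = 315 × 1.06, so 333.9 g.
Cost = 333.9 g / 1000 × $37.3/kg = $12.45.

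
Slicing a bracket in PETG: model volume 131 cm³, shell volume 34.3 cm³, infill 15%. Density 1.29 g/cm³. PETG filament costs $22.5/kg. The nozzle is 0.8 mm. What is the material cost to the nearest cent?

$1.42

Interior volume = 131 − 34.3 = 96.7 cm³.
Deposited infill: 0.15 × 96.7 → 14.505 cm³.
Deposited volume: 34.3 + 14.505 → 48.805 cm³.
Mass: 48.805 × 1.29 → 62.95845 g.
Cost = 62.95845 g / 1000 × $22.5/kg = $1.42.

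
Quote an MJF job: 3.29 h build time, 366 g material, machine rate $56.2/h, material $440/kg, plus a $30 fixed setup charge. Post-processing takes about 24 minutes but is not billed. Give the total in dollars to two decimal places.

$375.94

Machine-time cost = 56.2 × 3.29, so $184.898.
Feedstock cost = 440 × 366/1000 = $161.04.
Total = 184.898 + 161.04 + 30 = 375.938 ≈ $375.94.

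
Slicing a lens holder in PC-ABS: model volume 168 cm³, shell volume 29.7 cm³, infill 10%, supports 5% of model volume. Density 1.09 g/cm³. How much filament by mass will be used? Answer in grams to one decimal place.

Volume inside the shell = 168 − 29.7, so 138.3 cm³.
Deposited infill: 0.10 × 138.3 → 13.83 cm³.
Support = 0.05 × 168, so 8.4 cm³.
Deposited volume = 29.7 + 13.83 + 8.4 = 51.93 cm³.
Mass: 51.93 × 1.09 → 56.6037 g.

56.6 g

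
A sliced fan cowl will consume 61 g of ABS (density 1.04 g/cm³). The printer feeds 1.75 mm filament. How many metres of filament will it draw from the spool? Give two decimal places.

24.39 m

Volume = 61 g / 1.04 g·cm⁻³ = 58.6538 cm³ = 58653.8 mm³.
A = π r² = π × 0.875² = 2.4053 mm².
Length = 58653.8 / 2.4053 = 24385.23 mm = 24.39 m.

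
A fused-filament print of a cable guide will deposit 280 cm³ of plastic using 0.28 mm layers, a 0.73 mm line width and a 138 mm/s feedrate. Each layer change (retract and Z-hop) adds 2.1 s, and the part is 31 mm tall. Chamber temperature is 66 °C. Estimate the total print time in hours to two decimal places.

2.82 hours

Bead cross-section = 0.28 × 0.73 = 0.2044 mm².
Toolpath length = 280 cm³ / 0.2044 mm² = 280000 / 0.2044 = 1369863 mm.
Print-move time = 1369863 / 138 = 9926.5 s.
Number of layers: 31 / 0.28 → 111 (rounded up).
Z-hop total: 111 × 2.1 → 233.1 s.
Altogether 9926.5 + 233.1 = 10159.6 s, i.e. 2.82 hours.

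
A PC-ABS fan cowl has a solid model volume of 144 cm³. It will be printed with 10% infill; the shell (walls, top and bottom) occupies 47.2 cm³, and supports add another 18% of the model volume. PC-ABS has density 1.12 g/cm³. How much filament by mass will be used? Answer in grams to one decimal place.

92.7 g

Infill region: 144 − 47.2 → 96.8 cm³.
Deposited infill = 0.10 × 96.8, so 9.68 cm³.
Support: 0.18 × 144 → 25.92 cm³.
Total printed volume = 47.2 + 9.68 + 25.92 = 82.8 cm³.
Mass = 82.8 × 1.12 = 92.736 g.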